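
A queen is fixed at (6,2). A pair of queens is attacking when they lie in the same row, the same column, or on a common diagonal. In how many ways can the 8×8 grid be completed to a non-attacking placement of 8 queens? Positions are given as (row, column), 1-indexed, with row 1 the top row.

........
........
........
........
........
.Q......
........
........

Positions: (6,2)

Branch on row 1: col 1 → 1; col 3 → 2; col 4 → 3; col 5 → 3; col 6 → 4; col 8 → 1.
Sum: 1 + 2 + 3 + 3 + 4 + 1 = 14.

14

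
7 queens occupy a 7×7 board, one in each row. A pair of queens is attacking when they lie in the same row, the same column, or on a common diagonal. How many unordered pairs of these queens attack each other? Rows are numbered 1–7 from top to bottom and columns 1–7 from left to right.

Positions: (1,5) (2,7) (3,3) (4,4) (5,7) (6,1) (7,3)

4

Same column: (2,7)–(5,7) (column 7); (3,3)–(7,3) (column 3).
Same diagonal: (1,5)–(3,3) (|1−3| = |5−3| = 2); (3,3)–(4,4) (|3−4| = |3−4| = 1).
Total attacking pairs: 4.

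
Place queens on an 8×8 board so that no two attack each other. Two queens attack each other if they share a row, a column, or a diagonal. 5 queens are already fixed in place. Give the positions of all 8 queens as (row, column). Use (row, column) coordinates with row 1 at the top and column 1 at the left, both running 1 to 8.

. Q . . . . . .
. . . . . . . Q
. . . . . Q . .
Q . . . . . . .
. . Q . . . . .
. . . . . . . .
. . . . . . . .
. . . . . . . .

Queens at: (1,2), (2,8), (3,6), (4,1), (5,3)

Row 6: attacked by (1,2)→{2,7}; (2,8)→{4,8}; (3,6)→{3,6}; (4,1)→{1,3}; (5,3)→{2,3,4}. Safe: 5. Place at column 5.
Row 7: attacked by (1,2)→{2,8}; (2,8)→{3,8}; (3,6)→{2,6}; (4,1)→{1,4}; (5,3)→{1,3,5}; (6,5)→{4,5,6}. Safe: 7. Place at column 7.
Row 8: attacked by (1,2)→{2}; (2,8)→{2,8}; (3,6)→{1,6}; (4,1)→{1,5}; (5,3)→{3,6}; (6,5)→{3,5,7}; (7,7)→{6,7,8}. Safe: 4. Place at column 4.
Columns [2, 8, 6, 1, 3, 5, 7, 4], r−c [-1, -6, -3, 3, 2, 1, 0, 4], r+c [3, 10, 9, 5, 8, 11, 14, 12] are all distinct, so no two queens attack.

(1,2) (2,8) (3,6) (4,1) (5,3) (6,5) (7,7) (8,4)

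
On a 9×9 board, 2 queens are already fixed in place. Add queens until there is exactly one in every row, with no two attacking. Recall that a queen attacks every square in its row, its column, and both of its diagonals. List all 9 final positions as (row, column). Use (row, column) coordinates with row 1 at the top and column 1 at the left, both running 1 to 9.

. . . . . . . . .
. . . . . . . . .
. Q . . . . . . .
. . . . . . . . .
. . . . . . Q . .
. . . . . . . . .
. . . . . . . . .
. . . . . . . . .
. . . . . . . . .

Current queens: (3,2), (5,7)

Row 1: attacked by (3,2)→{2,4}; (5,7)→{3,7}. Safe: 1, 5, 6, 8, 9. Place at column 5.
Row 2: attacked by (1,5)→{4,5,6}; (3,2)→{1,2,3}; (5,7)→{4,7}. Safe: 8, 9. Place at column 9.
Row 4: attacked by (1,5)→{2,5,8}; (2,9)→{7,9}; (3,2)→{1,2,3}; (5,7)→{6,7,8}. Safe: 4. Place at column 4.
Row 6: attacked by (1,5)→{5}; (2,9)→{5,9}; (3,2)→{2,5}; (4,4)→{2,4,6}; (5,7)→{6,7,8}. Safe: 1, 3. Place at column 3.
Row 7: attacked by (1,5)→{5}; (2,9)→{4,9}; (3,2)→{2,6}; (4,4)→{1,4,7}; (5,7)→{5,7,9}; (6,3)→{2,3,4}. Safe: 8. Place at column 8.
Row 8: attacked by (1,5)→{5}; (2,9)→{3,9}; (3,2)→{2,7}; (4,4)→{4,8}; (5,7)→{4,7}; (6,3)→{1,3,5}; (7,8)→{7,8,9}. Safe: 6. Place at column 6.
Row 9: attacked by (1,5)→{5}; (2,9)→{2,9}; (3,2)→{2,8}; (4,4)→{4,9}; (5,7)→{3,7}; (6,3)→{3,6}; (7,8)→{6,8}; (8,6)→{5,6,7}. Safe: 1. Place at column 1.
Columns [5, 9, 2, 4, 7, 3, 8, 6, 1], r−c [-4, -7, 1, 0, -2, 3, -1, 2, 8], r+c [6, 11, 5, 8, 12, 9, 15, 14, 10] are all distinct, so no two queens attack.

(1,5) (2,9) (3,2) (4,4) (5,7) (6,3) (7,8) (8,6) (9,1)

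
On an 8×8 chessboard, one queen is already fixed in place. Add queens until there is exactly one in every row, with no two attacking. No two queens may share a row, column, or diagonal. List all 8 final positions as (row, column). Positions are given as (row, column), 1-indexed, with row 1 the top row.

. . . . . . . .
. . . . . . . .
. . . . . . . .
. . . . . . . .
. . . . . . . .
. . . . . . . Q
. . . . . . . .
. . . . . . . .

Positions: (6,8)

(1,5) (2,7) (3,4) (4,1) (5,3) (6,8) (7,6) (8,2)

Row 1: attacked by (6,8)→{3,8}. Safe: 1, 2, 4, 5, 6, 7. Place at column 5.
Row 2: attacked by (1,5)→{4,5,6}; (6,8)→{4,8}. Safe: 1, 2, 3, 7. Place at column 7.
Row 3: attacked by (1,5)→{3,5,7}; (2,7)→{6,7,8}; (6,8)→{5,8}. Safe: 1, 2, 4. Place at column 4.
Row 4: attacked by (1,5)→{2,5,8}; (2,7)→{5,7}; (3,4)→{3,4,5}; (6,8)→{6,8}. Safe: 1. Place at column 1.
Row 5: attacked by (1,5)→{1,5}; (2,7)→{4,7}; (3,4)→{2,4,6}; (4,1)→{1,2}; (6,8)→{7,8}. Safe: 3. Place at column 3.
Row 7: attacked by (1,5)→{5}; (2,7)→{2,7}; (3,4)→{4,8}; (4,1)→{1,4}; (5,3)→{1,3,5}; (6,8)→{7,8}. Safe: 6. Place at column 6.
Row 8: attacked by (1,5)→{5}; (2,7)→{1,7}; (3,4)→{4}; (4,1)→{1,5}; (5,3)→{3,6}; (6,8)→{6,8}; (7,6)→{5,6,7}. Safe: 2. Place at column 2.
Columns [5, 7, 4, 1, 3, 8, 6, 2], r−c [-4, -5, -1, 3, 2, -2, 1, 6], r+c [6, 9, 7, 5, 8, 14, 13, 10] are all distinct, so no two queens attack.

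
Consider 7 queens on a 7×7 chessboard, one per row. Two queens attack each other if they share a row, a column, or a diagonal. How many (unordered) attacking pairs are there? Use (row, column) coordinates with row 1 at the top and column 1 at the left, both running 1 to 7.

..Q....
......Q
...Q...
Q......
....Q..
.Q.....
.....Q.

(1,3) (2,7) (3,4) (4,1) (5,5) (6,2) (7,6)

All columns are distinct and no two queens satisfy |Δrow| = |Δcol|, so no pair attacks.

0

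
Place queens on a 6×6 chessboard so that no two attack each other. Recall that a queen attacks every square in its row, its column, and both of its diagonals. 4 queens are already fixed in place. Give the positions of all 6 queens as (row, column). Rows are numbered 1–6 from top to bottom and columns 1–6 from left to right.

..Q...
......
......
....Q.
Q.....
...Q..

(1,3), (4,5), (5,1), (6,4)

Row 2: attacked by (1,3)→{2,3,4}; (4,5)→{3,5}; (5,1)→{1,4}; (6,4)→{4}. Safe: 6. Place at column 6.
Row 3: attacked by (1,3)→{1,3,5}; (2,6)→{5,6}; (4,5)→{4,5,6}; (5,1)→{1,3}; (6,4)→{1,4}. Safe: 2. Place at column 2.
Columns [3, 6, 2, 5, 1, 4], r−c [-2, -4, 1, -1, 4, 2], r+c [4, 8, 5, 9, 6, 10] are all distinct, so no two queens attack.

(1,3) (2,6) (3,2) (4,5) (5,1) (6,4)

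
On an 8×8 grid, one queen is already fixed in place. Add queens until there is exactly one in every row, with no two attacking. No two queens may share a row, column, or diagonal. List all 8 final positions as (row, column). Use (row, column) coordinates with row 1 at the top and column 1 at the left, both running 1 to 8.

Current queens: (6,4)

Row 1: attacked by (6,4)→{4}. Safe: 1, 2, 3, 5, 6, 7, 8. Place at column 3.
Row 2: attacked by (1,3)→{2,3,4}; (6,4)→{4,8}. Safe: 1, 5, 6, 7. Place at column 7.
Row 3: attacked by (1,3)→{1,3,5}; (2,7)→{6,7,8}; (6,4)→{1,4,7}. Safe: 2. Place at column 2.
Row 4: attacked by (1,3)→{3,6}; (2,7)→{5,7}; (3,2)→{1,2,3}; (6,4)→{2,4,6}. Safe: 8. Place at column 8.
Row 5: attacked by (1,3)→{3,7}; (2,7)→{4,7}; (3,2)→{2,4}; (4,8)→{7,8}; (6,4)→{3,4,5}. Safe: 1, 6. Place at column 6.
Row 7: attacked by (1,3)→{3}; (2,7)→{2,7}; (3,2)→{2,6}; (4,8)→{5,8}; (5,6)→{4,6,8}; (6,4)→{3,4,5}. Safe: 1. Place at column 1.
Row 8: attacked by (1,3)→{3}; (2,7)→{1,7}; (3,2)→{2,7}; (4,8)→{4,8}; (5,6)→{3,6}; (6,4)→{2,4,6}; (7,1)→{1,2}. Safe: 5. Place at column 5.
Columns [3, 7, 2, 8, 6, 4, 1, 5], r−c [-2, -5, 1, -4, -1, 2, 6, 3], r+c [4, 9, 5, 12, 11, 10, 8, 13] are all distinct, so no two queens attack.

(1,3) (2,7) (3,2) (4,8) (5,6) (6,4) (7,1) (8,5)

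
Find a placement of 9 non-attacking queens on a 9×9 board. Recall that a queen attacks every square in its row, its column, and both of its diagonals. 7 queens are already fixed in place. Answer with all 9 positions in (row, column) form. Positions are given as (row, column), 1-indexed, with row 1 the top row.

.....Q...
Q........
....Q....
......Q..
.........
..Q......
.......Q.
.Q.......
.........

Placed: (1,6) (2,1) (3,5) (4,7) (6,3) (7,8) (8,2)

(1,6) (2,1) (3,5) (4,7) (5,9) (6,3) (7,8) (8,2) (9,4)

Row 5: attacked by (1,6)→{2,6}; (2,1)→{1,4}; (3,5)→{3,5,7}; (4,7)→{6,7,8}; (6,3)→{2,3,4}; (7,8)→{6,8}; (8,2)→{2,5}. Safe: 9. Place at column 9.
Row 9: attacked by (1,6)→{6}; (2,1)→{1,8}; (3,5)→{5}; (4,7)→{2,7}; (5,9)→{5,9}; (6,3)→{3,6}; (7,8)→{6,8}; (8,2)→{1,2,3}. Safe: 4. Place at column 4.
Columns [6, 1, 5, 7, 9, 3, 8, 2, 4], r−c [-5, 1, -2, -3, -4, 3, -1, 6, 5], r+c [7, 3, 8, 11, 14, 9, 15, 10, 13] are all distinct, so no two queens attack.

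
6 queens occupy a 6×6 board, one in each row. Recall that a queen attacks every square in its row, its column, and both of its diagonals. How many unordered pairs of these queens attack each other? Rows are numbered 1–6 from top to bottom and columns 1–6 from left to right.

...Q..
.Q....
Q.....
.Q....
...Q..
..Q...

5

Same column: (1,4)–(5,4) (column 4); (2,2)–(4,2) (column 2).
Same diagonal: (2,2)–(3,1) (|2−3| = |2−1| = 1); (3,1)–(4,2) (|3−4| = |1−2| = 1); (5,4)–(6,3) (|5−6| = |4−3| = 1).
Total attacking pairs: 5.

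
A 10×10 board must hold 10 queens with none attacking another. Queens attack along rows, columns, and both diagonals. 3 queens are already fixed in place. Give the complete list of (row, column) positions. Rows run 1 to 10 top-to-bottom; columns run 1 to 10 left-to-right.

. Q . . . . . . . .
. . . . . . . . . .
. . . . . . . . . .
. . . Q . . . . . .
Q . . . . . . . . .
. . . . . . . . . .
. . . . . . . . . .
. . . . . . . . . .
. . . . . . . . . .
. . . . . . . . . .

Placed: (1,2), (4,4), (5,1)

(1,2) (2,10) (3,7) (4,4) (5,1) (6,3) (7,9) (8,6) (9,8) (10,5)

Row 2: attacked by (1,2)→{1,2,3}; (4,4)→{2,4,6}; (5,1)→{1,4}. Safe: 5, 7, 8, 9, 10. Place at column 10.
Row 3: attacked by (1,2)→{2,4}; (2,10)→{9,10}; (4,4)→{3,4,5}; (5,1)→{1,3}. Safe: 6, 7, 8. Place at column 7.
Row 6: attacked by (1,2)→{2,7}; (2,10)→{6,10}; (3,7)→{4,7,10}; (4,4)→{2,4,6}; (5,1)→{1,2}. Safe: 3, 5, 8, 9. Place at column 3.
Row 7: attacked by (1,2)→{2,8}; (2,10)→{5,10}; (3,7)→{3,7}; (4,4)→{1,4,7}; (5,1)→{1,3}; (6,3)→{2,3,4}. Safe: 6, 9. Place at column 9.
Row 8: attacked by (1,2)→{2,9}; (2,10)→{4,10}; (3,7)→{2,7}; (4,4)→{4,8}; (5,1)→{1,4}; (6,3)→{1,3,5}; (7,9)→{8,9,10}. Safe: 6. Place at column 6.
Row 9: attacked by (1,2)→{2,10}; (2,10)→{3,10}; (3,7)→{1,7}; (4,4)→{4,9}; (5,1)→{1,5}; (6,3)→{3,6}; (7,9)→{7,9}; (8,6)→{5,6,7}. Safe: 8. Place at column 8.
Row 10: attacked by (1,2)→{2}; (2,10)→{2,10}; (3,7)→{7}; (4,4)→{4,10}; (5,1)→{1,6}; (6,3)→{3,7}; (7,9)→{6,9}; (8,6)→{4,6,8}; (9,8)→{7,8,9}. Safe: 5. Place at column 5.
Columns [2, 10, 7, 4, 1, 3, 9, 6, 8, 5], r−c [-1, -8, -4, 0, 4, 3, -2, 2, 1, 5], r+c [3, 12, 10, 8, 6, 9, 16, 14, 17, 15] are all distinct, so no two queens attack.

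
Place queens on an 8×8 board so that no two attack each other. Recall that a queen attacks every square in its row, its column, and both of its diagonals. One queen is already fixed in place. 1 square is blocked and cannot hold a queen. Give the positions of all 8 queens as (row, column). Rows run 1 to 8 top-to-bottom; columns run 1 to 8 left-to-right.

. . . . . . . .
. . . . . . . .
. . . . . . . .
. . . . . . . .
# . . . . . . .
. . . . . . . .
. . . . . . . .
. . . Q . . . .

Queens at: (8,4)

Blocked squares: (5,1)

(1,1) (2,5) (3,8) (4,6) (5,3) (6,7) (7,2) (8,4)

Row 1: attacked by (8,4)→{4}. Safe: 1, 2, 3, 5, 6, 7, 8. Place at column 1.
Row 2: attacked by (1,1)→{1,2}; (8,4)→{4}. Safe: 3, 5, 6, 7, 8. Place at column 5.
Row 3: attacked by (1,1)→{1,3}; (2,5)→{4,5,6}; (8,4)→{4}. Safe: 2, 7, 8. Place at column 8.
Row 4: attacked by (1,1)→{1,4}; (2,5)→{3,5,7}; (3,8)→{7,8}; (8,4)→{4,8}. Safe: 2, 6. Place at column 6.
Row 5: attacked by (1,1)→{1,5}; (2,5)→{2,5,8}; (3,8)→{6,8}; (4,6)→{5,6,7}; (8,4)→{1,4,7}. Blocked: 1. Safe: 3. Place at column 3.
Row 6: attacked by (1,1)→{1,6}; (2,5)→{1,5}; (3,8)→{5,8}; (4,6)→{4,6,8}; (5,3)→{2,3,4}; (8,4)→{2,4,6}. Safe: 7. Place at column 7.
Row 7: attacked by (1,1)→{1,7}; (2,5)→{5}; (3,8)→{4,8}; (4,6)→{3,6}; (5,3)→{1,3,5}; (6,7)→{6,7,8}; (8,4)→{3,4,5}. Safe: 2. Place at column 2.
Columns [1, 5, 8, 6, 3, 7, 2, 4], r−c [0, -3, -5, -2, 2, -1, 5, 4], r+c [2, 7, 11, 10, 8, 13, 9, 12] are all distinct, so no two queens attack.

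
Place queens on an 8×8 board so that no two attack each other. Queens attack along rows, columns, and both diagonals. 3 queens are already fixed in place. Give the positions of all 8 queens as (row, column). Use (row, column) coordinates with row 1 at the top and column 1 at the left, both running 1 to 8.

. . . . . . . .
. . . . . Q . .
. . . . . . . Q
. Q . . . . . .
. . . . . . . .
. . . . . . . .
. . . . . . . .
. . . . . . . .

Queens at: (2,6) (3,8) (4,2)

(1,4) (2,6) (3,8) (4,2) (5,7) (6,1) (7,3) (8,5)

Row 1: attacked by (2,6)→{5,6,7}; (3,8)→{6,8}; (4,2)→{2,5}. Safe: 1, 3, 4. Place at column 4.
Row 5: attacked by (1,4)→{4,8}; (2,6)→{3,6}; (3,8)→{6,8}; (4,2)→{1,2,3}. Safe: 5, 7. Place at column 7.
Row 6: attacked by (1,4)→{4}; (2,6)→{2,6}; (3,8)→{5,8}; (4,2)→{2,4}; (5,7)→{6,7,8}. Safe: 1, 3. Place at column 1.
Row 7: attacked by (1,4)→{4}; (2,6)→{1,6}; (3,8)→{4,8}; (4,2)→{2,5}; (5,7)→{5,7}; (6,1)→{1,2}. Safe: 3. Place at column 3.
Row 8: attacked by (1,4)→{4}; (2,6)→{6}; (3,8)→{3,8}; (4,2)→{2,6}; (5,7)→{4,7}; (6,1)→{1,3}; (7,3)→{2,3,4}. Safe: 5. Place at column 5.
Columns [4, 6, 8, 2, 7, 1, 3, 5], r−c [-3, -4, -5, 2, -2, 5, 4, 3], r+c [5, 8, 11, 6, 12, 7, 10, 13] are all distinct, so no two queens attack.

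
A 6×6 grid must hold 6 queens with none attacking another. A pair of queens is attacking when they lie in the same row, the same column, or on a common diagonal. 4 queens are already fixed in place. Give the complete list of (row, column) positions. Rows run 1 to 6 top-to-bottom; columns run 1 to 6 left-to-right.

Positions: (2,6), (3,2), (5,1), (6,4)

Row 1: attacked by (2,6)→{5,6}; (3,2)→{2,4}; (5,1)→{1,5}; (6,4)→{4}. Safe: 3. Place at column 3.
Row 4: attacked by (1,3)→{3,6}; (2,6)→{4,6}; (3,2)→{1,2,3}; (5,1)→{1,2}; (6,4)→{2,4,6}. Safe: 5. Place at column 5.
Columns [3, 6, 2, 5, 1, 4], r−c [-2, -4, 1, -1, 4, 2], r+c [4, 8, 5, 9, 6, 10] are all distinct, so no two queens attack.

(1,3) (2,6) (3,2) (4,5) (5,1) (6,4)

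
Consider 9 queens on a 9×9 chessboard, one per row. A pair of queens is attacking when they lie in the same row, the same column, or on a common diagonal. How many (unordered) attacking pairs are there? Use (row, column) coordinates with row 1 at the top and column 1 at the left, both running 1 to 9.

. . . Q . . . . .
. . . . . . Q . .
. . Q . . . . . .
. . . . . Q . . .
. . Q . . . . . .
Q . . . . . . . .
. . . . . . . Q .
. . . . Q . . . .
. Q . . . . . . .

1

Same column: (3,3)–(5,3) (column 3).
Total attacking pairs: 1.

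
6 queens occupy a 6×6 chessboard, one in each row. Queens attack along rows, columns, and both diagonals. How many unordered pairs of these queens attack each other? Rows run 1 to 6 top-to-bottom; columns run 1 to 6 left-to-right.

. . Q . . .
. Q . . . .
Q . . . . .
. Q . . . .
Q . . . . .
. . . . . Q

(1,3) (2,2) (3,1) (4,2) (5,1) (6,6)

8

Same column: (2,2)–(4,2) (column 2); (3,1)–(5,1) (column 1).
Same diagonal: (1,3)–(2,2) (|1−2| = |3−2| = 1); (1,3)–(3,1) (|1−3| = |3−1| = 2); (2,2)–(3,1) (|2−3| = |2−1| = 1); (2,2)–(6,6) (|2−6| = |2−6| = 4); (3,1)–(4,2) (|3−4| = |1−2| = 1); (4,2)–(5,1) (|4−5| = |2−1| = 1).
Total attacking pairs: 8.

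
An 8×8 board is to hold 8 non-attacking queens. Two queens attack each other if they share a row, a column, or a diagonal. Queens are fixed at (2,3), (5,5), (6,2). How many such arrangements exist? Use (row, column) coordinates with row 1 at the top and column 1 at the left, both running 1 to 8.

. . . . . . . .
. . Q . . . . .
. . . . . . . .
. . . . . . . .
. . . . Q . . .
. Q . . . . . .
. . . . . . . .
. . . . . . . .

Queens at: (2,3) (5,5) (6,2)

1

Branch on row 1: col 6 → 1; col 8 → 0.
Sum: 1 + 0 = 1.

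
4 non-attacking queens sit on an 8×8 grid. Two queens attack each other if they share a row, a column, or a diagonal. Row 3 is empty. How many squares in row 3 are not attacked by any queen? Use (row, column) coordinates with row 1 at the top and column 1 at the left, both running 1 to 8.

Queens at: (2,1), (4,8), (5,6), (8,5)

1

(2,1) attacks row 3 at column 1 and diagonals 2.
(4,8) attacks row 3 at column 8 and diagonals 7.
(5,6) attacks row 3 at column 6 and diagonals 4, 8.
(8,5) attacks row 3 at column 5.
Attacked columns: {1, 2, 4, 5, 6, 7, 8}. Safe: {3}.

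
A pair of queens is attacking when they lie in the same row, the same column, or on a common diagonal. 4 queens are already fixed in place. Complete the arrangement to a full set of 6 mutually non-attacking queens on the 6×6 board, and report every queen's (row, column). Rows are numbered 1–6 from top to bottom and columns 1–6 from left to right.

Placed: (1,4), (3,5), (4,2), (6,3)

(1,4) (2,1) (3,5) (4,2) (5,6) (6,3)

Row 2: attacked by (1,4)→{3,4,5}; (3,5)→{4,5,6}; (4,2)→{2,4}; (6,3)→{3}. Safe: 1. Place at column 1.
Row 5: attacked by (1,4)→{4}; (2,1)→{1,4}; (3,5)→{3,5}; (4,2)→{1,2,3}; (6,3)→{2,3,4}. Safe: 6. Place at column 6.
Columns [4, 1, 5, 2, 6, 3], r−c [-3, 1, -2, 2, -1, 3], r+c [5, 3, 8, 6, 11, 9] are all distinct, so no two queens attack.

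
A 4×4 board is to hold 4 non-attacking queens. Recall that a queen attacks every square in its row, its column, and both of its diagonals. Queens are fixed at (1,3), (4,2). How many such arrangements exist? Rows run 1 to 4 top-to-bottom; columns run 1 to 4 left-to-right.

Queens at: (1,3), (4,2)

1

Branch on row 2: col 1 → 1.
Sum: 1 = 1.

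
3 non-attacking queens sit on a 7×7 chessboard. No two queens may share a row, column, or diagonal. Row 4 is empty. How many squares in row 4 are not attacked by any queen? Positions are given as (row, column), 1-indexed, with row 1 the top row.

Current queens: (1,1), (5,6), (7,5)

1

(1,1) attacks row 4 at column 1 and diagonals 4.
(5,6) attacks row 4 at column 6 and diagonals 5, 7.
(7,5) attacks row 4 at column 5 and diagonals 2.
Attacked columns: {1, 2, 4, 5, 6, 7}. Safe: {3}.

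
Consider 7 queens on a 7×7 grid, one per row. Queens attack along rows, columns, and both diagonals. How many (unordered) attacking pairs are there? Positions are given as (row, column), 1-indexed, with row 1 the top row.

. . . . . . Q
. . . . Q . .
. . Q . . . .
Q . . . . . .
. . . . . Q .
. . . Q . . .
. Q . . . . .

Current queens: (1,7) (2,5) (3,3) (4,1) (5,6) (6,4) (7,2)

0

All columns are distinct and no two queens satisfy |Δrow| = |Δcol|, so no pair attacks.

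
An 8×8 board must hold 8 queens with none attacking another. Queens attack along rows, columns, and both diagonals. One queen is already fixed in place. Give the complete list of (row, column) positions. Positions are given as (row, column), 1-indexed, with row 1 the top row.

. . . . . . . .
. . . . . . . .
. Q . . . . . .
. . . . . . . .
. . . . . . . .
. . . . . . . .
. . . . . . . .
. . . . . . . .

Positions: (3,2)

(1,7) (2,4) (3,2) (4,5) (5,8) (6,1) (7,3) (8,6)

Row 1: attacked by (3,2)→{2,4}. Safe: 1, 3, 5, 6, 7, 8. Place at column 7.
Row 2: attacked by (1,7)→{6,7,8}; (3,2)→{1,2,3}. Safe: 4, 5. Place at column 4.
Row 4: attacked by (1,7)→{4,7}; (2,4)→{2,4,6}; (3,2)→{1,2,3}. Safe: 5, 8. Place at column 5.
Row 5: attacked by (1,7)→{3,7}; (2,4)→{1,4,7}; (3,2)→{2,4}; (4,5)→{4,5,6}. Safe: 8. Place at column 8.
Row 6: attacked by (1,7)→{2,7}; (2,4)→{4,8}; (3,2)→{2,5}; (4,5)→{3,5,7}; (5,8)→{7,8}. Safe: 1, 6. Place at column 1.
Row 7: attacked by (1,7)→{1,7}; (2,4)→{4}; (3,2)→{2,6}; (4,5)→{2,5,8}; (5,8)→{6,8}; (6,1)→{1,2}. Safe: 3. Place at column 3.
Row 8: attacked by (1,7)→{7}; (2,4)→{4}; (3,2)→{2,7}; (4,5)→{1,5}; (5,8)→{5,8}; (6,1)→{1,3}; (7,3)→{2,3,4}. Safe: 6. Place at column 6.
Columns [7, 4, 2, 5, 8, 1, 3, 6], r−c [-6, -2, 1, -1, -3, 5, 4, 2], r+c [8, 6, 5, 9, 13, 7, 10, 14] are all distinct, so no two queens attack.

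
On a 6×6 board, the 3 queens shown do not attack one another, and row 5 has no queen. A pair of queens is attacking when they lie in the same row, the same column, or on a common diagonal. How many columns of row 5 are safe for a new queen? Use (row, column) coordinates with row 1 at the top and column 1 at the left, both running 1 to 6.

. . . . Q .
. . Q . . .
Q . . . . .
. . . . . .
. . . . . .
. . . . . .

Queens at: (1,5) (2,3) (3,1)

2

(1,5) attacks row 5 at column 5 and diagonals 1.
(2,3) attacks row 5 at column 3 and diagonals 6.
(3,1) attacks row 5 at column 1 and diagonals 3.
Attacked columns: {1, 3, 5, 6}. Safe: {2, 4}.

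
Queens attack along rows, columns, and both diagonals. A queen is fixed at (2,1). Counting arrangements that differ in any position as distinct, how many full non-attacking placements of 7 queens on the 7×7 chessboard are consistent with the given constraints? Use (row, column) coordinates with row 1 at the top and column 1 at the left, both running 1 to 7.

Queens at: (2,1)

7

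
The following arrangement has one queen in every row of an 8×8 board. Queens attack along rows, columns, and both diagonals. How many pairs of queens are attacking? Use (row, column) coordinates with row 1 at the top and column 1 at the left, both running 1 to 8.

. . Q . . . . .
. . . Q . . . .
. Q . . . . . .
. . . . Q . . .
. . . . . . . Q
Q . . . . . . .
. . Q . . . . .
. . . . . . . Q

3

Same column: (1,3)–(7,3) (column 3); (5,8)–(8,8) (column 8).
Same diagonal: (1,3)–(2,4) (|1−2| = |3−4| = 1).
Total attacking pairs: 3.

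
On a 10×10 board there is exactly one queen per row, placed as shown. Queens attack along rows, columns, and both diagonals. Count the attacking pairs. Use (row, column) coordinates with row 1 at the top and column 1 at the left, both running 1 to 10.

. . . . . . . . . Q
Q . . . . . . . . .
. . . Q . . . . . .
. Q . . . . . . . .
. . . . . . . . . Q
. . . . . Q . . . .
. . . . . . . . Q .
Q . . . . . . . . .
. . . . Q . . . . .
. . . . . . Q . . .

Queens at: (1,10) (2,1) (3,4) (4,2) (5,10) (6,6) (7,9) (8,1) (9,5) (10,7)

2

Same column: (1,10)–(5,10) (column 10); (2,1)–(8,1) (column 1).
Total attacking pairs: 2.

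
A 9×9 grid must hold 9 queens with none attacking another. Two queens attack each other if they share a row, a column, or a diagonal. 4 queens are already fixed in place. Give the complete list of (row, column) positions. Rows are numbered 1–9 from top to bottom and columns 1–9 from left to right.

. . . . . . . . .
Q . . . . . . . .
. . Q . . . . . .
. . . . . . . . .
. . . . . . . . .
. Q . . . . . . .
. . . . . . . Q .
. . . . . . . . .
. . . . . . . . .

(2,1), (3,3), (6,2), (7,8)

(1,4) (2,1) (3,3) (4,6) (5,9) (6,2) (7,8) (8,5) (9,7)

Row 1: attacked by (2,1)→{1,2}; (3,3)→{1,3,5}; (6,2)→{2,7}; (7,8)→{2,8}. Safe: 4, 6, 9. Place at column 4.
Row 4: attacked by (1,4)→{1,4,7}; (2,1)→{1,3}; (3,3)→{2,3,4}; (6,2)→{2,4}; (7,8)→{5,8}. Safe: 6, 9. Place at column 6.
Row 5: attacked by (1,4)→{4,8}; (2,1)→{1,4}; (3,3)→{1,3,5}; (4,6)→{5,6,7}; (6,2)→{1,2,3}; (7,8)→{6,8}. Safe: 9. Place at column 9.
Row 8: attacked by (1,4)→{4}; (2,1)→{1,7}; (3,3)→{3,8}; (4,6)→{2,6}; (5,9)→{6,9}; (6,2)→{2,4}; (7,8)→{7,8,9}. Safe: 5. Place at column 5.
Row 9: attacked by (1,4)→{4}; (2,1)→{1,8}; (3,3)→{3,9}; (4,6)→{1,6}; (5,9)→{5,9}; (6,2)→{2,5}; (7,8)→{6,8}; (8,5)→{4,5,6}. Safe: 7. Place at column 7.
Columns [4, 1, 3, 6, 9, 2, 8, 5, 7], r−c [-3, 1, 0, -2, -4, 4, -1, 3, 2], r+c [5, 3, 6, 10, 14, 8, 15, 13, 16] are all distinct, so no two queens attack.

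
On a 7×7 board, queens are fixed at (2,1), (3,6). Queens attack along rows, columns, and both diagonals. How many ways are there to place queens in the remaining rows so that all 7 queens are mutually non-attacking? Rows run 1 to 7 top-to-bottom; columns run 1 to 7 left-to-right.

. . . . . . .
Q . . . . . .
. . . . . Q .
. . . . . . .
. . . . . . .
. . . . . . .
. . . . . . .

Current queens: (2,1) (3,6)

3

Branch on row 1: col 3 → 2; col 5 → 1; col 7 → 0.
Sum: 2 + 1 + 0 = 3.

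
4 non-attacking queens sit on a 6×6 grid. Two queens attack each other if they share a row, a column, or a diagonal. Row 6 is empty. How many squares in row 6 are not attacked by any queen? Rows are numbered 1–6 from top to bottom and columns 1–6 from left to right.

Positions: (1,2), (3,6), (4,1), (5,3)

1

(1,2) attacks row 6 at column 2.
(3,6) attacks row 6 at column 6 and diagonals 3.
(4,1) attacks row 6 at column 1 and diagonals 3.
(5,3) attacks row 6 at column 3 and diagonals 2, 4.
Attacked columns: {1, 2, 3, 4, 6}. Safe: {5}.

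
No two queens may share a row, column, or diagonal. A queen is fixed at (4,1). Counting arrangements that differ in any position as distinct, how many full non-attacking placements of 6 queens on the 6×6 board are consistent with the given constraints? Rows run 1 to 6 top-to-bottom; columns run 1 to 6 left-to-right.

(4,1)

Branch on row 1: col 2 → 1; col 3 → 0; col 5 → 0; col 6 → 0.
Sum: 1 + 0 + 0 + 0 = 1.

1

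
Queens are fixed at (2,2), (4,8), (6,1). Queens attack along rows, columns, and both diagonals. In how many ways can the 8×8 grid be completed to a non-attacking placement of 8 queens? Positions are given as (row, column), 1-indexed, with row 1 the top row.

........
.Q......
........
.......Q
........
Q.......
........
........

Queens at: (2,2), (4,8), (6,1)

Branch on row 1: col 4 → 1; col 7 → 0.
Sum: 1 + 0 = 1.

1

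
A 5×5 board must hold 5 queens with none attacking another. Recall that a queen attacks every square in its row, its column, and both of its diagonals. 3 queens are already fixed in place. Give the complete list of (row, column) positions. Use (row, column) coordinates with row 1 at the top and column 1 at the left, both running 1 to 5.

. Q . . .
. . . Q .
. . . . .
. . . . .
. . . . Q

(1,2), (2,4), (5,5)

(1,2) (2,4) (3,1) (4,3) (5,5)

Row 3: attacked by (1,2)→{2,4}; (2,4)→{3,4,5}; (5,5)→{3,5}. Safe: 1. Place at column 1.
Row 4: attacked by (1,2)→{2,5}; (2,4)→{2,4}; (3,1)→{1,2}; (5,5)→{4,5}. Safe: 3. Place at column 3.
Columns [2, 4, 1, 3, 5], r−c [-1, -2, 2, 1, 0], r+c [3, 6, 4, 7, 10] are all distinct, so no two queens attack.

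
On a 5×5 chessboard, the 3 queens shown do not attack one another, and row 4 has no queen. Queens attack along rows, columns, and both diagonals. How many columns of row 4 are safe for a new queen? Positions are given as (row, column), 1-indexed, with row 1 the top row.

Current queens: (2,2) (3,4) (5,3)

1

(2,2) attacks row 4 at column 2 and diagonals 4.
(3,4) attacks row 4 at column 4 and diagonals 3, 5.
(5,3) attacks row 4 at column 3 and diagonals 2, 4.
Attacked columns: {2, 3, 4, 5}. Safe: {1}.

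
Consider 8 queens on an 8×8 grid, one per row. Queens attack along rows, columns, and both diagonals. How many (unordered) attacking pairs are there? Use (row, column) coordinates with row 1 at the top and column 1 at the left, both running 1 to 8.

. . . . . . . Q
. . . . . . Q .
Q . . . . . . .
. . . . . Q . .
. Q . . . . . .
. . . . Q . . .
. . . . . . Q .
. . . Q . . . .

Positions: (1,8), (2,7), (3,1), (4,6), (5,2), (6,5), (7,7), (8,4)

Same column: (2,7)–(7,7) (column 7).
Same diagonal: (1,8)–(2,7) (|1−2| = |8−7| = 1).
Total attacking pairs: 2.

2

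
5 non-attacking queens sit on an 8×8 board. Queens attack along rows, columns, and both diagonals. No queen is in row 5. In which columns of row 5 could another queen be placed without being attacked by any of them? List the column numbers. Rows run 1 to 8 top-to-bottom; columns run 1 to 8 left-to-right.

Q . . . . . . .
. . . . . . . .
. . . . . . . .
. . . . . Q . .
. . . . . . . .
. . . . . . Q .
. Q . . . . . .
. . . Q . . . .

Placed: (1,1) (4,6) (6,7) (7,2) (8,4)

(1,1) attacks row 5 at column 1 and diagonals 5.
(4,6) attacks row 5 at column 6 and diagonals 5, 7.
(6,7) attacks row 5 at column 7 and diagonals 6, 8.
(7,2) attacks row 5 at column 2 and diagonals 4.
(8,4) attacks row 5 at column 4 and diagonals 1, 7.
Attacked columns: {1, 2, 4, 5, 6, 7, 8}. Safe: {3}.

columns 3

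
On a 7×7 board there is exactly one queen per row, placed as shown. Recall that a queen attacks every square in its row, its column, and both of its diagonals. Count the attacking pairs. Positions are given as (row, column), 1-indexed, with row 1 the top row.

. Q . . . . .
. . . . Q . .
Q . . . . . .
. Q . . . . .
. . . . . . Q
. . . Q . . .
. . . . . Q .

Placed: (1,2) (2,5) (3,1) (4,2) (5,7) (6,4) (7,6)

4

Same column: (1,2)–(4,2) (column 2).
Same diagonal: (3,1)–(4,2) (|3−4| = |1−2| = 1); (3,1)–(6,4) (|3−6| = |1−4| = 3); (4,2)–(6,4) (|4−6| = |2−4| = 2).
Total attacking pairs: 4.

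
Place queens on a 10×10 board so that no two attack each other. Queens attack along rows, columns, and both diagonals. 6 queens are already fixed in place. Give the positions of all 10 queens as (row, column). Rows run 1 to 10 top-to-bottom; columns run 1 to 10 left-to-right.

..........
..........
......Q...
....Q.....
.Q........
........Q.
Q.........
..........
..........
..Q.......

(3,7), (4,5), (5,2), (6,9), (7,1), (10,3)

(1,10) (2,4) (3,7) (4,5) (5,2) (6,9) (7,1) (8,6) (9,8) (10,3)

Row 1: attacked by (3,7)→{5,7,9}; (4,5)→{2,5,8}; (5,2)→{2,6}; (6,9)→{4,9}; (7,1)→{1,7}; (10,3)→{3}. Safe: 10. Place at column 10.
Row 2: attacked by (1,10)→{9,10}; (3,7)→{6,7,8}; (4,5)→{3,5,7}; (5,2)→{2,5}; (6,9)→{5,9}; (7,1)→{1,6}; (10,3)→{3}. Safe: 4. Place at column 4.
Row 8: attacked by (1,10)→{3,10}; (2,4)→{4,10}; (3,7)→{2,7}; (4,5)→{1,5,9}; (5,2)→{2,5}; (6,9)→{7,9}; (7,1)→{1,2}; (10,3)→{1,3,5}. Safe: 6, 8. Place at column 6.
Row 9: attacked by (1,10)→{2,10}; (2,4)→{4}; (3,7)→{1,7}; (4,5)→{5,10}; (5,2)→{2,6}; (6,9)→{6,9}; (7,1)→{1,3}; (8,6)→{5,6,7}; (10,3)→{2,3,4}. Safe: 8. Place at column 8.
Columns [10, 4, 7, 5, 2, 9, 1, 6, 8, 3], r−c [-9, -2, -4, -1, 3, -3, 6, 2, 1, 7], r+c [11, 6, 10, 9, 7, 15, 8, 14, 17, 13] are all distinct, so no two queens attack.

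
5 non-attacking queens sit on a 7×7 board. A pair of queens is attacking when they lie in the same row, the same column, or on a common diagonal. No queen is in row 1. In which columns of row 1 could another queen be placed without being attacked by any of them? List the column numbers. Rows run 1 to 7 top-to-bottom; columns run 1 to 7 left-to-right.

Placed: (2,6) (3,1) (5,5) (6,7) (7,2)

(2,6) attacks row 1 at column 6 and diagonals 5, 7.
(3,1) attacks row 1 at column 1 and diagonals 3.
(5,5) attacks row 1 at column 5 and diagonals 1.
(6,7) attacks row 1 at column 7 and diagonals 2.
(7,2) attacks row 1 at column 2.
Attacked columns: {1, 2, 3, 5, 6, 7}. Safe: {4}.

columns 4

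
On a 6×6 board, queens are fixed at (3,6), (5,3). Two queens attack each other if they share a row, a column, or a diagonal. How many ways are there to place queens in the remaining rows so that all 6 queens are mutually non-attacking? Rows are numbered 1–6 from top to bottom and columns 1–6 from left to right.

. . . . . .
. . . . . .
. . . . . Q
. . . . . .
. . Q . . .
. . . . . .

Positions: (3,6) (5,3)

1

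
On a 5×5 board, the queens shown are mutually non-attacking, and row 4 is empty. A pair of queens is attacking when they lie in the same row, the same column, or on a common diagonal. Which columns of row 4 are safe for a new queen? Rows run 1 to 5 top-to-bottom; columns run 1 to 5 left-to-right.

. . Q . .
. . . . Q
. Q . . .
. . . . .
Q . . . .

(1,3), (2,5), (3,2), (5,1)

columns 4

(1,3) attacks row 4 at column 3.
(2,5) attacks row 4 at column 5 and diagonals 3.
(3,2) attacks row 4 at column 2 and diagonals 1, 3.
(5,1) attacks row 4 at column 1 and diagonals 2.
Attacked columns: {1, 2, 3, 5}. Safe: {4}.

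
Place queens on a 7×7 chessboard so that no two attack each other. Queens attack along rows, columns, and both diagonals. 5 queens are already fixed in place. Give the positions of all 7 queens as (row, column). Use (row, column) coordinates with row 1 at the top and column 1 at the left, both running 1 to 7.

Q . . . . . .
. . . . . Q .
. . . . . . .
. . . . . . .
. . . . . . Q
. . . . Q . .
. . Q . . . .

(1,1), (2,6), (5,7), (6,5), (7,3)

Row 3: attacked by (1,1)→{1,3}; (2,6)→{5,6,7}; (5,7)→{5,7}; (6,5)→{2,5}; (7,3)→{3,7}. Safe: 4. Place at column 4.
Row 4: attacked by (1,1)→{1,4}; (2,6)→{4,6}; (3,4)→{3,4,5}; (5,7)→{6,7}; (6,5)→{3,5,7}; (7,3)→{3,6}. Safe: 2. Place at column 2.
Columns [1, 6, 4, 2, 7, 5, 3], r−c [0, -4, -1, 2, -2, 1, 4], r+c [2, 8, 7, 6, 12, 11, 10] are all distinct, so no two queens attack.

(1,1) (2,6) (3,4) (4,2) (5,7) (6,5) (7,3)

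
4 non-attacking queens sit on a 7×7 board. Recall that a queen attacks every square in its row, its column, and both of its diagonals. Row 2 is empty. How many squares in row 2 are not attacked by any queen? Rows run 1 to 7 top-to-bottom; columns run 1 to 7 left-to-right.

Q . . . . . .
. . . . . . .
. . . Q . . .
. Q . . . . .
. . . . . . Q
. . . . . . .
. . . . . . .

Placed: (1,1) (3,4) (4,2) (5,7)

(1,1) attacks row 2 at column 1 and diagonals 2.
(3,4) attacks row 2 at column 4 and diagonals 3, 5.
(4,2) attacks row 2 at column 2 and diagonals 4.
(5,7) attacks row 2 at column 7 and diagonals 4.
Attacked columns: {1, 2, 3, 4, 5, 7}. Safe: {6}.

1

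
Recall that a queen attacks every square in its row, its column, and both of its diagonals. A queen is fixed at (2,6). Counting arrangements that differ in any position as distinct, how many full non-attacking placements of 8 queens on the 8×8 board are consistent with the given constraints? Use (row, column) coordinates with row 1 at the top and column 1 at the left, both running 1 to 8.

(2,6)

Branch on row 1: col 1 → 1; col 2 → 2; col 3 → 8; col 4 → 3; col 8 → 0.
Sum: 1 + 2 + 8 + 3 + 0 = 14.

14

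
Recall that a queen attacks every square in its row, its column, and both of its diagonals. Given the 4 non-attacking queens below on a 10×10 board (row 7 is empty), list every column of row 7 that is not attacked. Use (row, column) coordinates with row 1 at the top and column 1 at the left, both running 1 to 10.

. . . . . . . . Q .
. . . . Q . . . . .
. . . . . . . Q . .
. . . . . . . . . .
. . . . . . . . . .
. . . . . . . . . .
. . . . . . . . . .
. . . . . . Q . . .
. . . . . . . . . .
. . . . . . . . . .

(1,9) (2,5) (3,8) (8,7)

columns 1, 2

(1,9) attacks row 7 at column 9 and diagonals 3.
(2,5) attacks row 7 at column 5 and diagonals 10.
(3,8) attacks row 7 at column 8 and diagonals 4.
(8,7) attacks row 7 at column 7 and diagonals 6, 8.
Attacked columns: {3, 4, 5, 6, 7, 8, 9, 10}. Safe: {1, 2}.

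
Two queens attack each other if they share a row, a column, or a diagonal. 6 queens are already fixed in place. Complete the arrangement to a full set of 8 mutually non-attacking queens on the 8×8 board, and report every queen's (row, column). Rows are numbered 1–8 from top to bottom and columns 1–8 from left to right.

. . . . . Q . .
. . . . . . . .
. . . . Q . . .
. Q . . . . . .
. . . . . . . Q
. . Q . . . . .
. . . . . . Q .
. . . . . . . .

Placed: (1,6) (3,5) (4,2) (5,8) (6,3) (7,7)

(1,6) (2,1) (3,5) (4,2) (5,8) (6,3) (7,7) (8,4)

Row 2: attacked by (1,6)→{5,6,7}; (3,5)→{4,5,6}; (4,2)→{2,4}; (5,8)→{5,8}; (6,3)→{3,7}; (7,7)→{2,7}. Safe: 1. Place at column 1.
Row 8: attacked by (1,6)→{6}; (2,1)→{1,7}; (3,5)→{5}; (4,2)→{2,6}; (5,8)→{5,8}; (6,3)→{1,3,5}; (7,7)→{6,7,8}. Safe: 4. Place at column 4.
Columns [6, 1, 5, 2, 8, 3, 7, 4], r−c [-5, 1, -2, 2, -3, 3, 0, 4], r+c [7, 3, 8, 6, 13, 9, 14, 12] are all distinct, so no two queens attack.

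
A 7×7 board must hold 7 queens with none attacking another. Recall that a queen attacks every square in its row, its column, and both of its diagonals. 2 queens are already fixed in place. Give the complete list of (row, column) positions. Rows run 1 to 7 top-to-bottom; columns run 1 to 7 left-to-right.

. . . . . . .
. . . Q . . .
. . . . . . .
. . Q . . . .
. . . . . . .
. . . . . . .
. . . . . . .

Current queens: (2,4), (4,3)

(1,1) (2,4) (3,7) (4,3) (5,6) (6,2) (7,5)

Row 1: attacked by (2,4)→{3,4,5}; (4,3)→{3,6}. Safe: 1, 2, 7. Place at column 1.
Row 3: attacked by (1,1)→{1,3}; (2,4)→{3,4,5}; (4,3)→{2,3,4}. Safe: 6, 7. Place at column 7.
Row 5: attacked by (1,1)→{1,5}; (2,4)→{1,4,7}; (3,7)→{5,7}; (4,3)→{2,3,4}. Safe: 6. Place at column 6.
Row 6: attacked by (1,1)→{1,6}; (2,4)→{4}; (3,7)→{4,7}; (4,3)→{1,3,5}; (5,6)→{5,6,7}. Safe: 2. Place at column 2.
Row 7: attacked by (1,1)→{1,7}; (2,4)→{4}; (3,7)→{3,7}; (4,3)→{3,6}; (5,6)→{4,6}; (6,2)→{1,2,3}. Safe: 5. Place at column 5.
Columns [1, 4, 7, 3, 6, 2, 5], r−c [0, -2, -4, 1, -1, 4, 2], r+c [2, 6, 10, 7, 11, 8, 12] are all distinct, so no two queens attack.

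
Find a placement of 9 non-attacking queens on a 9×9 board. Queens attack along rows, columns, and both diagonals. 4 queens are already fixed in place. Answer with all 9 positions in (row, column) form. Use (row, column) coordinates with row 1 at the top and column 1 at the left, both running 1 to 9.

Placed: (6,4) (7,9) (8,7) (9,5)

Row 1: attacked by (6,4)→{4,9}; (7,9)→{3,9}; (8,7)→{7}; (9,5)→{5}. Safe: 1, 2, 6, 8. Place at column 2.
Row 2: attacked by (1,2)→{1,2,3}; (6,4)→{4,8}; (7,9)→{4,9}; (8,7)→{1,7}; (9,5)→{5}. Safe: 6. Place at column 6.
Row 3: attacked by (1,2)→{2,4}; (2,6)→{5,6,7}; (6,4)→{1,4,7}; (7,9)→{5,9}; (8,7)→{2,7}; (9,5)→{5}. Safe: 3, 8. Place at column 3.
Row 4: attacked by (1,2)→{2,5}; (2,6)→{4,6,8}; (3,3)→{2,3,4}; (6,4)→{2,4,6}; (7,9)→{6,9}; (8,7)→{3,7}; (9,5)→{5}. Safe: 1. Place at column 1.
Row 5: attacked by (1,2)→{2,6}; (2,6)→{3,6,9}; (3,3)→{1,3,5}; (4,1)→{1,2}; (6,4)→{3,4,5}; (7,9)→{7,9}; (8,7)→{4,7}; (9,5)→{1,5,9}. Safe: 8. Place at column 8.
Columns [2, 6, 3, 1, 8, 4, 9, 7, 5], r−c [-1, -4, 0, 3, -3, 2, -2, 1, 4], r+c [3, 8, 6, 5, 13, 10, 16, 15, 14] are all distinct, so no two queens attack.

(1,2) (2,6) (3,3) (4,1) (5,8) (6,4) (7,9) (8,7) (9,5)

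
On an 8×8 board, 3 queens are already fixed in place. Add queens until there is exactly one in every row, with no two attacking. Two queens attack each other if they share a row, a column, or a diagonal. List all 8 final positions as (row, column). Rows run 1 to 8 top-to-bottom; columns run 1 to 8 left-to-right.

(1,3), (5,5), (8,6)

(1,3) (2,7) (3,2) (4,8) (5,5) (6,1) (7,4) (8,6)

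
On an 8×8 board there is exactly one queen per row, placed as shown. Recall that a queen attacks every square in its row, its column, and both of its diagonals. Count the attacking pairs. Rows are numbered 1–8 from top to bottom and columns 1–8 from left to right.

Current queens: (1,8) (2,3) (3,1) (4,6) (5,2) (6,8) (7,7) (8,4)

3

Same column: (1,8)–(6,8) (column 8).
Same diagonal: (4,6)–(6,8) (|4−6| = |6−8| = 2); (6,8)–(7,7) (|6−7| = |8−7| = 1).
Total attacking pairs: 3.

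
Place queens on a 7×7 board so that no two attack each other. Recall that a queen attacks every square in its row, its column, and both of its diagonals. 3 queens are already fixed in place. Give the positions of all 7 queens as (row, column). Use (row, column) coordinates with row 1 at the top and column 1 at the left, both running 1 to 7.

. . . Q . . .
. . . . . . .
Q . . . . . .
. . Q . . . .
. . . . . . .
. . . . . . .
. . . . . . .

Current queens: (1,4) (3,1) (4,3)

Row 2: attacked by (1,4)→{3,4,5}; (3,1)→{1,2}; (4,3)→{1,3,5}. Safe: 6, 7. Place at column 6.
Row 5: attacked by (1,4)→{4}; (2,6)→{3,6}; (3,1)→{1,3}; (4,3)→{2,3,4}. Safe: 5, 7. Place at column 5.
Row 6: attacked by (1,4)→{4}; (2,6)→{2,6}; (3,1)→{1,4}; (4,3)→{1,3,5}; (5,5)→{4,5,6}. Safe: 7. Place at column 7.
Row 7: attacked by (1,4)→{4}; (2,6)→{1,6}; (3,1)→{1,5}; (4,3)→{3,6}; (5,5)→{3,5,7}; (6,7)→{6,7}. Safe: 2. Place at column 2.
Columns [4, 6, 1, 3, 5, 7, 2], r−c [-3, -4, 2, 1, 0, -1, 5], r+c [5, 8, 4, 7, 10, 13, 9] are all distinct, so no two queens attack.

(1,4) (2,6) (3,1) (4,3) (5,5) (6,7) (7,2)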